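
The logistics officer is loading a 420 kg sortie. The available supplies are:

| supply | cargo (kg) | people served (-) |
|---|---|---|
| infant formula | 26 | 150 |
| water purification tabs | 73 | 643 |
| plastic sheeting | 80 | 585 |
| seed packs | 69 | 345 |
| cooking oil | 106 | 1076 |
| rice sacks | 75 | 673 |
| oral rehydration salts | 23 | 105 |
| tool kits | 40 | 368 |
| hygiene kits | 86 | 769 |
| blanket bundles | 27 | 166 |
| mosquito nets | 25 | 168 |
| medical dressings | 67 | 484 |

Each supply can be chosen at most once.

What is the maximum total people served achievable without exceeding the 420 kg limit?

Density check — cooking oil 10.15, tool kits 9.20, rice sacks 8.97, hygiene kits 8.94 are the best per kg.
Taking the top-ratio supplies first gives water purification tabs + cooking oil + rice sacks + tool kits + hygiene kits + mosquito nets for 3697 (405 kg).
Dropping tool kits and mosquito nets frees 65 kg; slotting in plastic sheeting (80 kg) lifts the total to 3746 at 420 kg.
Every other selection either busts 420 kg or fails to beat 3746.

3746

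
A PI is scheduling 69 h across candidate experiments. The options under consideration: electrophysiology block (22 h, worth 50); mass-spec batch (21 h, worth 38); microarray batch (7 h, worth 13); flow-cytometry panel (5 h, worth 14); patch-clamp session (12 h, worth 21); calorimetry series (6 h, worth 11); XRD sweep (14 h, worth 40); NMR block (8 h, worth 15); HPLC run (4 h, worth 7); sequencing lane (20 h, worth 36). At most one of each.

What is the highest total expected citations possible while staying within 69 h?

Greedy by ratio would take electrophysiology block + microarray batch + flow-cytometry panel + calorimetry series + XRD sweep + NMR block + HPLC run: 66 h used, total 150.
Dropping calorimetry series and NMR block and HPLC run frees 18 h; slotting in mass-spec batch (21 h) lifts the total to 155 at 69 h.
Nothing else within 69 h beats 155.

155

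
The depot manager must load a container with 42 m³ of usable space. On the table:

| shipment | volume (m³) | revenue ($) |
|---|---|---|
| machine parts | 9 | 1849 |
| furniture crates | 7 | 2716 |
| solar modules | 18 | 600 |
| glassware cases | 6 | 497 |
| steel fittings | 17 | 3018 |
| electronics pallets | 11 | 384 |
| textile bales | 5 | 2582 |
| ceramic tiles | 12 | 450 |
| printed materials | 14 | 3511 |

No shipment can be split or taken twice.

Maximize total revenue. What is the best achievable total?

11155

The ratio ordering already packs tightly: machine parts + furniture crates + glassware cases + textile bales + printed materials, 41 m³, 11155.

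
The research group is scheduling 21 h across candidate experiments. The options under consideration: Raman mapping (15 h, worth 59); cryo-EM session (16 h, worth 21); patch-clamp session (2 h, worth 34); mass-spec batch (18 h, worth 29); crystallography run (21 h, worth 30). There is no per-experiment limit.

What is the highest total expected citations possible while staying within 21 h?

By expected citations per h: patch-clamp session 17.00, Raman mapping 3.93, mass-spec batch 1.61, crystallography run 1.43 lead.
The ratio ordering already packs tightly: 10×patch-clamp session, 20 h, 340.
Nothing else within 21 h beats 340.

340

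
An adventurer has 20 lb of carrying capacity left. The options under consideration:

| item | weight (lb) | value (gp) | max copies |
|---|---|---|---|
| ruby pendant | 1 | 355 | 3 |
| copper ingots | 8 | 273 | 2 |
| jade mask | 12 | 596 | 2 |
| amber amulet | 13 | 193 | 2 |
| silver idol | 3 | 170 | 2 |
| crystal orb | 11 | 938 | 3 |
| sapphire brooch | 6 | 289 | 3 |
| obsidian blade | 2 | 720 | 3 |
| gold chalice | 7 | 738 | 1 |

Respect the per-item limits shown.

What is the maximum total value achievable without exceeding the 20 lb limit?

4163

The ratio heuristic lands on 3×ruby pendant + silver idol + 3×obsidian blade + gold chalice (4133) but leaves 1 lb idle.
Replace silver idol and gold chalice with crystal orb: the trade gains 30 net, giving 4163 at 20 lb.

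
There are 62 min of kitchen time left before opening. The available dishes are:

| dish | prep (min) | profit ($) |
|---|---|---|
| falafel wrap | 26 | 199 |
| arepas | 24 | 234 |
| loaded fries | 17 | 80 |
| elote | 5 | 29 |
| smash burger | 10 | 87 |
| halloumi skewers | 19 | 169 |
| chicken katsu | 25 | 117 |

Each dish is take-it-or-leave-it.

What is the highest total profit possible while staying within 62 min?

520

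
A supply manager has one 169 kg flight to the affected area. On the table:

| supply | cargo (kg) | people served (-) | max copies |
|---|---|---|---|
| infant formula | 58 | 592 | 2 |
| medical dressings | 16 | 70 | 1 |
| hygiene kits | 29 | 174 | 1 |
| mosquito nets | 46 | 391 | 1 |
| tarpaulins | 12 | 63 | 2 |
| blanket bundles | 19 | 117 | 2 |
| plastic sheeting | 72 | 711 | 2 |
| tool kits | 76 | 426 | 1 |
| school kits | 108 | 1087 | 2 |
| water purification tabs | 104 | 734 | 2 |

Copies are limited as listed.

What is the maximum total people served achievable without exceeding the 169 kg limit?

Density check — infant formula 10.21, school kits 10.06, plastic sheeting 9.88, mosquito nets 8.50 are the best per kg.
A density-first pass picks 2×infant formula + mosquito nets — 1575 at 162 kg.
Dropping infant formula and mosquito nets frees 104 kg; slotting in school kits (108 kg) lifts the total to 1679 at 166 kg.
No other feasible combination exceeds 1679.

1679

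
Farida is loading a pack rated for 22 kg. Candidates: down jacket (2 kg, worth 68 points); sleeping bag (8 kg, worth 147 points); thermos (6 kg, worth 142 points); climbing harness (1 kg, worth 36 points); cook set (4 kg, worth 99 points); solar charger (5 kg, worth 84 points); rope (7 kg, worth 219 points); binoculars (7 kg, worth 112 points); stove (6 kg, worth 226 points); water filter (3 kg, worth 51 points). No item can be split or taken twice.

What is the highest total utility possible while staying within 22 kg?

691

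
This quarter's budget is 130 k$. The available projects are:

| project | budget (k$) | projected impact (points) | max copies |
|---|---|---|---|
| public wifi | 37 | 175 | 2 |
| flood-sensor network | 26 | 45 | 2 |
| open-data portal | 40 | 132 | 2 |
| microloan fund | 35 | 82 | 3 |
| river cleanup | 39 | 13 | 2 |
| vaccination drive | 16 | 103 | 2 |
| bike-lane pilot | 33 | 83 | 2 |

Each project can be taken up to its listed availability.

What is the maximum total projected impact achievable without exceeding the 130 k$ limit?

By projected impact per k$: vaccination drive 6.44, public wifi 4.73, open-data portal 3.30 lead.
A density-first pass picks 2×public wifi + 2×vaccination drive — 556 at 106 k$.
Replace vaccination drive with open-data portal: the trade gains 29 net, giving 585 at 130 k$.

585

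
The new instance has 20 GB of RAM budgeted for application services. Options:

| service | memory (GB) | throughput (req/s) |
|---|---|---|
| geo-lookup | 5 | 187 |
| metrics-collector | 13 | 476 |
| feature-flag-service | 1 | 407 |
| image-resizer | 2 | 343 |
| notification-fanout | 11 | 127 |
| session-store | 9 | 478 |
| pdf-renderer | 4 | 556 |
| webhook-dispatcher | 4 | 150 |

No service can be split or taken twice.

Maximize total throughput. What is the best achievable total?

Feature-flag-service + image-resizer + session-store + pdf-renderer + webhook-dispatcher uses 20 of the 20 GB and totals 1934.

1934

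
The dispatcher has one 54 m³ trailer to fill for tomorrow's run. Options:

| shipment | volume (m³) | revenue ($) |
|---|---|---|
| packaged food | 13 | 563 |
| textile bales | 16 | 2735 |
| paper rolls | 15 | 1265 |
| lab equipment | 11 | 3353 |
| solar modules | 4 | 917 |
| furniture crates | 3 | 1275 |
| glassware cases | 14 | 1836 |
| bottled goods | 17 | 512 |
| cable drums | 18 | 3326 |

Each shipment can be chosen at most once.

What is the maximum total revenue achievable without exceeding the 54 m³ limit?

Ranking by ratio (revenue/m³): furniture crates 425.00, lab equipment 304.82, solar modules 229.25.
Textile bales + lab equipment + solar modules + furniture crates + cable drums uses 52 of the 54 m³ and totals 11606.
The closest alternative, lab equipment + solar modules + furniture crates + glassware cases + cable drums, reaches only 10707.

11606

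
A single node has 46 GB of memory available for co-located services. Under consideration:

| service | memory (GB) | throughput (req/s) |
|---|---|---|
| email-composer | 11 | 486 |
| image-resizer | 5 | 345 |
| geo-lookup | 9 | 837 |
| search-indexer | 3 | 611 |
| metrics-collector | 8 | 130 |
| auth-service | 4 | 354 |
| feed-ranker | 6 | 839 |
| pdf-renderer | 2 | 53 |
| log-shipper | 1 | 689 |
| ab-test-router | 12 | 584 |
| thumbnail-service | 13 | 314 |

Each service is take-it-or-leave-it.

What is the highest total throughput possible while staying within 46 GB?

4400

Greedy by ratio would take image-resizer + geo-lookup + search-indexer + auth-service + feed-ranker + pdf-renderer + log-shipper + ab-test-router: 42 GB used, total 4312.
Replace image-resizer and pdf-renderer with email-composer: the trade gains 88 net, giving 4400 at 46 GB.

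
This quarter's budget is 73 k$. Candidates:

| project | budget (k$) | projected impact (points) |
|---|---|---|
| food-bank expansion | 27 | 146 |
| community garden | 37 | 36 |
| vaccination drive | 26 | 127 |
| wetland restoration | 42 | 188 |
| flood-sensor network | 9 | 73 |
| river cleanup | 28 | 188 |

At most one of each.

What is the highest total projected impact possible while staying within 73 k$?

Ranking by ratio (projected impact/k$): flood-sensor network 8.11, river cleanup 6.71, food-bank expansion 5.41.
Food-bank expansion + flood-sensor network + river cleanup uses 64 of the 73 k$ and totals 407.
The closest alternative, vaccination drive + flood-sensor network + river cleanup, reaches only 388.

407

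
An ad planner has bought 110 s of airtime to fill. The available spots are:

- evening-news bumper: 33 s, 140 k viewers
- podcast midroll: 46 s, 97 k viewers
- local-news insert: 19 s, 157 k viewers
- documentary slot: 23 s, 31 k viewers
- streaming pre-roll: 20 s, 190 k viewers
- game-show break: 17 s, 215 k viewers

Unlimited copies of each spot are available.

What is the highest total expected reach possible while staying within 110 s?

Taking 6×game-show break: 102 s used, 1290 in expected reach.
No other feasible combination exceeds 1290.

1290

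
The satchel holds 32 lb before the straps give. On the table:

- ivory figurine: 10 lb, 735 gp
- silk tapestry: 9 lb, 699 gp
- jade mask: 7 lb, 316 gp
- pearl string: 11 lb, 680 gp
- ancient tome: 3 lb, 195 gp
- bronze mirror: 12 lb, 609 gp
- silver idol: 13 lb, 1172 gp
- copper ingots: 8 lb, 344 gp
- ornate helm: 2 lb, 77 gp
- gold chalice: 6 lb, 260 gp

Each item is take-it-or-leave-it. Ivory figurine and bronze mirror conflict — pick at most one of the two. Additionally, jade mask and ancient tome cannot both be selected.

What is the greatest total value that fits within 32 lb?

Ranking by ratio (value/lb): silver idol 90.15, silk tapestry 77.67, ivory figurine 73.50, ancient tome 65.00.
Ivory figurine + silk tapestry + silver idol uses 32 of the 32 lb and totals 2606.
Nothing else feasible within 32 lb beats 2606.

2606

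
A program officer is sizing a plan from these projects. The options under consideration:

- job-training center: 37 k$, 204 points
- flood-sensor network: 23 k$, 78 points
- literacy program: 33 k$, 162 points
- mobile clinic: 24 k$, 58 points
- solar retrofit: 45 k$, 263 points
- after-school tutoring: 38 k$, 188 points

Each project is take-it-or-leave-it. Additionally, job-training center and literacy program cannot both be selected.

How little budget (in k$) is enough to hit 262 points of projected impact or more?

45

Minimise k$ subject to total projected impact ≥ 262.
Taking solar retrofit gives 263 (≥ 262) for 45 k$.
No combination under 45 k$ hits 262.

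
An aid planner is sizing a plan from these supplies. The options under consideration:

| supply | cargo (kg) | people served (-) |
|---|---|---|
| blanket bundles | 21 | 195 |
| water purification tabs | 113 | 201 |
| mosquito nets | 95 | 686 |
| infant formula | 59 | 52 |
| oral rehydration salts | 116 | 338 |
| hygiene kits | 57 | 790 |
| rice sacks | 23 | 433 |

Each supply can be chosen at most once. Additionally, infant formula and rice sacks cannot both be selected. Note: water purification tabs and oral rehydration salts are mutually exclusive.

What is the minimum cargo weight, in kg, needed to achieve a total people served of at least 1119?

80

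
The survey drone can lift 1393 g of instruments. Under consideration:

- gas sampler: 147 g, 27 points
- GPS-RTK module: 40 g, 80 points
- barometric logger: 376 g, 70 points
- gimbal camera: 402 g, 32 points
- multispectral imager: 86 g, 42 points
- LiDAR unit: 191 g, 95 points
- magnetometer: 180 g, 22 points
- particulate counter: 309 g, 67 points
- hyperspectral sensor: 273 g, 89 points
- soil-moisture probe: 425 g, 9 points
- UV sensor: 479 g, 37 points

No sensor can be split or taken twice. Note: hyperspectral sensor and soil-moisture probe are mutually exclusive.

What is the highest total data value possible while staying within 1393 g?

443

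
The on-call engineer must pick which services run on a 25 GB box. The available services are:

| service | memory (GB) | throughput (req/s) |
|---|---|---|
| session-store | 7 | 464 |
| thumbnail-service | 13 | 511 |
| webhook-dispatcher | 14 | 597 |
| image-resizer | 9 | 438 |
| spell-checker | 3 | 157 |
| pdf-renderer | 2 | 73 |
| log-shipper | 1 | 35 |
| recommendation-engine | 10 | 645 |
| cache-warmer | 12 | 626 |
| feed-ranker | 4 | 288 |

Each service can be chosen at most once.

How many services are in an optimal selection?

5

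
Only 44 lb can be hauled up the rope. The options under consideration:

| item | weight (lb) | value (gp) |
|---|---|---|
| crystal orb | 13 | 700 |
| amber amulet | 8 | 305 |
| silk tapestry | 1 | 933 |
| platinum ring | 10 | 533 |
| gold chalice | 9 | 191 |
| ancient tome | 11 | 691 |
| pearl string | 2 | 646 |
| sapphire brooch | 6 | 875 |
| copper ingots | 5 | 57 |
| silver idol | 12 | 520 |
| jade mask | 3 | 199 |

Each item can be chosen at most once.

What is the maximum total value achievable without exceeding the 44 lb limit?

Greedy by ratio would take crystal orb + amber amulet + silk tapestry + ancient tome + pearl string + sapphire brooch + jade mask: 44 lb used, total 4349.
Dropping amber amulet and jade mask frees 11 lb; slotting in platinum ring (10 lb) lifts the total to 4378 at 43 lb.
The closest alternative, crystal orb + amber amulet + silk tapestry + ancient tome + pearl string + sapphire brooch + jade mask, reaches only 4349.

4378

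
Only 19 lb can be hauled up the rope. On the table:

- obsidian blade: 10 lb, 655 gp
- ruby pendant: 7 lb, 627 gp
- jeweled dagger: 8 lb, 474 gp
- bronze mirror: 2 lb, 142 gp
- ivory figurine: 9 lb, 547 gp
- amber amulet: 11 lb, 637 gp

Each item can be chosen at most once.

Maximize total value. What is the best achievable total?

1424

The ratio ordering already packs tightly: obsidian blade + ruby pendant + bronze mirror, 19 lb, 1424.
Every other selection either busts 19 lb or fails to beat 1424.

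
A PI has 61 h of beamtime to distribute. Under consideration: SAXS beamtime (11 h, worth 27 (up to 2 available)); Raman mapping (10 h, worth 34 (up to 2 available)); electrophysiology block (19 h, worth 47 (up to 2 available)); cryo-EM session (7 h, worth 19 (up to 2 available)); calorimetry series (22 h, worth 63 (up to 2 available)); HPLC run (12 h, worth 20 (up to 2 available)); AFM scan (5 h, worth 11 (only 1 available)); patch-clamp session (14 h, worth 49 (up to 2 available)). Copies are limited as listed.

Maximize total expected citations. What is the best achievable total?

196

By expected citations per h: patch-clamp session 3.50, Raman mapping 3.40, calorimetry series 2.86, cryo-EM session 2.71 lead.
Best packing: 2×Raman mapping + cryo-EM session + AFM scan + 2×patch-clamp session — 60 h, 196 total.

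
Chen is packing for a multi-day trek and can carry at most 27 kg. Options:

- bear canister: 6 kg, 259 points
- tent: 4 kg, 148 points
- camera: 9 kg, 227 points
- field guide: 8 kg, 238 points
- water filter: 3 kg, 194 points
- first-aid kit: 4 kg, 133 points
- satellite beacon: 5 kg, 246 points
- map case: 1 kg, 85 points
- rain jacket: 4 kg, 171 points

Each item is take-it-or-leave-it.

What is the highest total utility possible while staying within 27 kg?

1236

Ranking by ratio (utility/kg): map case 85.00, water filter 64.67, satellite beacon 49.20.
Bear canister + tent + water filter + first-aid kit + satellite beacon + map case + rain jacket uses 27 of the 27 kg and totals 1236.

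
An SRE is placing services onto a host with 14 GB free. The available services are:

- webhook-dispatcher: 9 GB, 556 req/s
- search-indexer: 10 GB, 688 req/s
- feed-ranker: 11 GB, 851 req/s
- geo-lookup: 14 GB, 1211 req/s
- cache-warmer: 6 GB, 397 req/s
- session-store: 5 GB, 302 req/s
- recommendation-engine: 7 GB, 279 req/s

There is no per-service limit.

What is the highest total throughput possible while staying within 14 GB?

1211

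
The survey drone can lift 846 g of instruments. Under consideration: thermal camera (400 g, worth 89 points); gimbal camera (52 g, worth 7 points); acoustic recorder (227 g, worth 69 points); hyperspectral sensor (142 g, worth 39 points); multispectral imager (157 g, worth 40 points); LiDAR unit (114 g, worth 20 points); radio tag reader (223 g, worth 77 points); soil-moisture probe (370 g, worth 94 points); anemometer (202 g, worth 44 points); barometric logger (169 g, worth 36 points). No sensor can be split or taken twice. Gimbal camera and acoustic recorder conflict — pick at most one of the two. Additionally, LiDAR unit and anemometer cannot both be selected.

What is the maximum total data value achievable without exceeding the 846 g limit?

240

Acoustic recorder + radio tag reader + soil-moisture probe uses 820 of the 846 g and totals 240.
Nothing else feasible within 846 g beats 240.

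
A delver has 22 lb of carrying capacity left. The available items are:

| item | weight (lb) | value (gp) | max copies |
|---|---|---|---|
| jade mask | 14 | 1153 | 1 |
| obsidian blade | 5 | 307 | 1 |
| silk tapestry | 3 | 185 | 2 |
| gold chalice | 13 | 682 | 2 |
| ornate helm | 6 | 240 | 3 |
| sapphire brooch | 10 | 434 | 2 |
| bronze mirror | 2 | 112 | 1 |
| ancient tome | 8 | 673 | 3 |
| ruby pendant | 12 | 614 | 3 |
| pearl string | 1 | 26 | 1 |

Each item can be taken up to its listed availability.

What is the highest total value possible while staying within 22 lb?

By value per lb: ancient tome 84.12, jade mask 82.36, silk tapestry 61.67 lead.
Taking the top-ratio items first gives 2×silk tapestry + 2×ancient tome for 1716 (22 lb).
Dropping 2×silk tapestry and ancient tome frees 14 lb; slotting in jade mask (14 lb) lifts the total to 1826 at 22 lb.
Every other selection either busts 22 lb or exceeds an availability limit or fails to beat 1826.

1826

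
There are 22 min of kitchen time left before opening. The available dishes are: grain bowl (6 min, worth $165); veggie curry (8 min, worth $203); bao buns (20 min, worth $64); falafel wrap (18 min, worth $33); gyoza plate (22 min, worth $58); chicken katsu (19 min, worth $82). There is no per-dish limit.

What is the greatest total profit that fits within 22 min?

Taking the top-ratio dishes first gives 3×grain bowl for 495 (18 min).
The 12 min tied up in 2×grain bowl is better spent on 2×veggie curry — total rises to 571 (22 min).
Nothing else within 22 min beats 571.

571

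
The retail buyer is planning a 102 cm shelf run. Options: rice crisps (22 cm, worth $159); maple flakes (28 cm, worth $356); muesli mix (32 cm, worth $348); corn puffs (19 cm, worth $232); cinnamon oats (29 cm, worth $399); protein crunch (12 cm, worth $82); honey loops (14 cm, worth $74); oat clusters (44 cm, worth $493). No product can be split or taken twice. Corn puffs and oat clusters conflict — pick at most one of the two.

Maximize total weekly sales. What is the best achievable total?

1248

Ranking by ratio (weekly sales/cm): cinnamon oats 13.76, maple flakes 12.71, corn puffs 12.21.
A density-first pass picks rice crisps + maple flakes + corn puffs + cinnamon oats — 1146 at 98 cm.
Replace rice crisps and corn puffs with oat clusters: the trade gains 102 net, giving 1248 at 101 cm.
Next best is maple flakes + muesli mix + cinnamon oats + protein crunch at 1185 (101 cm) — short by 63.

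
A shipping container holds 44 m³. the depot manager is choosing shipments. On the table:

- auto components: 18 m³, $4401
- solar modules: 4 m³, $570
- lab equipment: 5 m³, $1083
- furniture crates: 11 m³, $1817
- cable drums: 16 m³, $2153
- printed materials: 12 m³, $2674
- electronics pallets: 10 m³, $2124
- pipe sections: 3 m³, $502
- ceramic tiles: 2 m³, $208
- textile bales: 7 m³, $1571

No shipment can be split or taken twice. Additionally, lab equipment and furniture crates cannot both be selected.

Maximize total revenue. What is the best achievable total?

By revenue per m³: auto components 244.50, textile bales 224.43, printed materials 222.83 lead.
Taking auto components + lab equipment + printed materials + ceramic tiles + textile bales: 44 m³ used, 9937 in revenue.
Next best is auto components + solar modules + printed materials + electronics pallets at 9769 (44 m³) — short by 168.

9937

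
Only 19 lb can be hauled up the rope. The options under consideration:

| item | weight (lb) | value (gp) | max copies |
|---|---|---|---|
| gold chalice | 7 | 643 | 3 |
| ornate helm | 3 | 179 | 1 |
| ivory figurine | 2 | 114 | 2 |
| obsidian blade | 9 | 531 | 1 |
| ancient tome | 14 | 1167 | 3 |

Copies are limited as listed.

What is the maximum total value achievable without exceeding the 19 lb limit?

Taking 2×gold chalice + ornate helm + ivory figurine: 19 lb used, 1579 in value.
No other feasible combination exceeds 1579.

1579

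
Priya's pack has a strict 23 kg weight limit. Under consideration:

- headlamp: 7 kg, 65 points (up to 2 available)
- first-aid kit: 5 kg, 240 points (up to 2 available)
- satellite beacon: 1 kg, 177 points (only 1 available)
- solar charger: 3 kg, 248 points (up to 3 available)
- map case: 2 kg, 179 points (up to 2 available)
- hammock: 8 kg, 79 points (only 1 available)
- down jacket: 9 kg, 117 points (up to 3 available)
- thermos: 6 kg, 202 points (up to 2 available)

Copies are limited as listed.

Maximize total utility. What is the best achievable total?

Taking the top-ratio items first gives first-aid kit + satellite beacon + 3×solar charger + 2×map case for 1519 (19 kg).
Replace satellite beacon with first-aid kit: the trade gains 63 net, giving 1582 at 23 kg.
No other feasible combination exceeds 1582.

1582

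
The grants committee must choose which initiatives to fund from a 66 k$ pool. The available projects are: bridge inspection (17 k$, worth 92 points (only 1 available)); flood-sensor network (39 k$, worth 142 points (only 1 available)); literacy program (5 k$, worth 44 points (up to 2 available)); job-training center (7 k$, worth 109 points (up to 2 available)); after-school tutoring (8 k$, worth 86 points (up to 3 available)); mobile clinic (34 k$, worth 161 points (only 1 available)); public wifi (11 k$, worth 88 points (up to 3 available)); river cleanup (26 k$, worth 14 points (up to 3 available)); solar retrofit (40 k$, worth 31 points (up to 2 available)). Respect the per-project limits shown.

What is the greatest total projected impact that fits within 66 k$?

696

Ranking by ratio (projected impact/k$): job-training center 15.57, after-school tutoring 10.75, literacy program 8.80.
Filling by ratio: 2×literacy program + 2×job-training center + 3×after-school tutoring + public wifi for 652, with 7 k$ left unused.
The 5 k$ tied up in literacy program is better spent on public wifi — total rises to 696 (65 k$).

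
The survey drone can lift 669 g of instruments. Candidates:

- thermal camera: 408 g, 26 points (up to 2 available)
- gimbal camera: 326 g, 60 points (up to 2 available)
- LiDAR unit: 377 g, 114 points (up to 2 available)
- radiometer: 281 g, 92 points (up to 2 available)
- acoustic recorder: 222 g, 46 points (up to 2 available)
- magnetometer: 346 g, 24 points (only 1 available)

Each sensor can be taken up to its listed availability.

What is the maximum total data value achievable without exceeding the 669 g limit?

206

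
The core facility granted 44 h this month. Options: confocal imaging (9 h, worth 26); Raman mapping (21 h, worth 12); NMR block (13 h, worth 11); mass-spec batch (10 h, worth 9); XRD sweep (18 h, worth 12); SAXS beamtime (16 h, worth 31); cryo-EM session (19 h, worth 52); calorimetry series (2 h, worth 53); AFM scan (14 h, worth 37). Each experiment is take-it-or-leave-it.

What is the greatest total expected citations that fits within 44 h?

168

Ranking by ratio (expected citations/h): calorimetry series 26.50, confocal imaging 2.89, cryo-EM session 2.74.
Confocal imaging + cryo-EM session + calorimetry series + AFM scan uses 44 of the 44 h and totals 168.
Next best is confocal imaging + SAXS beamtime + calorimetry series + AFM scan at 147 (41 h) — short by 21.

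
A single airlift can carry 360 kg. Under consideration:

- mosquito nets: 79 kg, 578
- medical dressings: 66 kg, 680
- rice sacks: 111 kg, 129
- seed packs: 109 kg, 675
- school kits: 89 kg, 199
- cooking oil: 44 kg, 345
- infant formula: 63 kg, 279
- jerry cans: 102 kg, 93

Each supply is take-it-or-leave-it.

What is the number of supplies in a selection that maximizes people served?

4

Optimal total is 2278.
For example mosquito nets + medical dressings + seed packs + cooking oil achieves it, using 298 kg.
Any selection reaching 2278 contains exactly 4 supplies.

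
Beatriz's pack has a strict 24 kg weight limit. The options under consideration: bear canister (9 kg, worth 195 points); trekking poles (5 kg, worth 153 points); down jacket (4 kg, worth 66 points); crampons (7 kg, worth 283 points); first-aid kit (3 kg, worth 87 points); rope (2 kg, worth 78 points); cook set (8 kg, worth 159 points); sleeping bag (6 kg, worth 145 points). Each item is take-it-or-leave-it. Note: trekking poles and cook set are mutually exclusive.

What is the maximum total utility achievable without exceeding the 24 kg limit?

The ratio ordering already packs tightly: trekking poles + crampons + first-aid kit + rope + sleeping bag, 23 kg, 746.
Next best is trekking poles + down jacket + crampons + rope + sleeping bag at 725 (24 kg) — short by 21.

746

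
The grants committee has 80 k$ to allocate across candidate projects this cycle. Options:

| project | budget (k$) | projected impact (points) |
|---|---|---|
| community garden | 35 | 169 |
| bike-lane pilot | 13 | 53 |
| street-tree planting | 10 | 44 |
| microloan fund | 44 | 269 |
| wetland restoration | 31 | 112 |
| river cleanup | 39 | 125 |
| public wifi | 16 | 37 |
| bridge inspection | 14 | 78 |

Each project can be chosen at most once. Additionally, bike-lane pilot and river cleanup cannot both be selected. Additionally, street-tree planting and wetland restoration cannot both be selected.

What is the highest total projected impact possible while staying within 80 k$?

438

A density-first pass picks street-tree planting + microloan fund + bridge inspection — 391 at 68 k$.
The 24 k$ tied up in street-tree planting and bridge inspection is better spent on community garden — total rises to 438 (79 k$).
The spare 1 k$ is too small for any remaining project, and no feasible exchange beats 438.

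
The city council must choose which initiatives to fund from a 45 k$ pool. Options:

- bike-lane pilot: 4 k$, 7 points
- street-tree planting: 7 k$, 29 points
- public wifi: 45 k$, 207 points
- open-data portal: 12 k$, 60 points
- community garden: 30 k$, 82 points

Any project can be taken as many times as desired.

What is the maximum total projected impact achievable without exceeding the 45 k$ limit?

209

The ratio ordering already packs tightly: street-tree planting + 3×open-data portal, 43 k$, 209.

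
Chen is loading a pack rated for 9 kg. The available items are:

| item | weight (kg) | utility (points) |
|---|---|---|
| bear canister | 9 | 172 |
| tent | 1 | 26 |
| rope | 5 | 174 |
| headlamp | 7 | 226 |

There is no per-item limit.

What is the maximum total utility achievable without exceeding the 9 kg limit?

278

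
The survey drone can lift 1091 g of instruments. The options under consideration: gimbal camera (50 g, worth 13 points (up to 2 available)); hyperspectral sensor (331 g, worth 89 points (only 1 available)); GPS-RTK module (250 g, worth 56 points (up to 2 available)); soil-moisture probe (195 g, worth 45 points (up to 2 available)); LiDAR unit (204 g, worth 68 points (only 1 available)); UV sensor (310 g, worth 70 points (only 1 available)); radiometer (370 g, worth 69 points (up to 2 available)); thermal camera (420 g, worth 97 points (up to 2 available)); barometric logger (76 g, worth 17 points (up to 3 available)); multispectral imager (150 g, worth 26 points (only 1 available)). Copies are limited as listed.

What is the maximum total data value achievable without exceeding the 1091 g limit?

Density check — LiDAR unit 0.33, hyperspectral sensor 0.27, gimbal camera 0.26 are the best per g.
Greedy by ratio would take 2×gimbal camera + hyperspectral sensor + LiDAR unit + thermal camera: 1055 g used, total 280.
Replace gimbal camera and thermal camera with soil-moisture probe + UV sensor: the trade gains 5 net, giving 285 at 1090 g.
That's the maximum — no swap from here does better than 285.

285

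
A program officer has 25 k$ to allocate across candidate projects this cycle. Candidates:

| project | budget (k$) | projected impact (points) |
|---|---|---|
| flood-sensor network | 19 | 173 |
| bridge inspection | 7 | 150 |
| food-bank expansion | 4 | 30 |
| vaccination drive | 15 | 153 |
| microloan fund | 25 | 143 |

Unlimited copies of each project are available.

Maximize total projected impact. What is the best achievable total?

The ratio ordering already packs tightly: 3×bridge inspection + food-bank expansion, 25 k$, 480.
Every other selection either busts 25 k$ or fails to beat 480.

480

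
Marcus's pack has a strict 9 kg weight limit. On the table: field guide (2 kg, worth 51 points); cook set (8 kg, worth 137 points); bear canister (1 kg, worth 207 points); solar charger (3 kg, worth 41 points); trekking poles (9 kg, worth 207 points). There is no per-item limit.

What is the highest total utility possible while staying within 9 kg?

1863

Ranking by ratio (utility/kg): bear canister 207.00, field guide 25.50, trekking poles 23.00.
Taking 9×bear canister: 9 kg used, 1863 in utility.
No other feasible combination exceeds 1863.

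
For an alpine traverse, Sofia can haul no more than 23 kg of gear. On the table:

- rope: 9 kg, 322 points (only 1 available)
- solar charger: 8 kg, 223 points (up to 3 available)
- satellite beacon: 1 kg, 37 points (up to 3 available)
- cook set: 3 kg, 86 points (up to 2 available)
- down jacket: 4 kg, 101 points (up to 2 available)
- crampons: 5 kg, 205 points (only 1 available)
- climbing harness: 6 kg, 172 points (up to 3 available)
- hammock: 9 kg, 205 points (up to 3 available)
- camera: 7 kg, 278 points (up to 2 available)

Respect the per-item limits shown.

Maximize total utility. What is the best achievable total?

884

The ratio heuristic lands on 3×satellite beacon + crampons + 2×camera (872) but leaves 1 kg idle.
The 2 kg tied up in 2×satellite beacon is better spent on cook set — total rises to 884 (23 kg).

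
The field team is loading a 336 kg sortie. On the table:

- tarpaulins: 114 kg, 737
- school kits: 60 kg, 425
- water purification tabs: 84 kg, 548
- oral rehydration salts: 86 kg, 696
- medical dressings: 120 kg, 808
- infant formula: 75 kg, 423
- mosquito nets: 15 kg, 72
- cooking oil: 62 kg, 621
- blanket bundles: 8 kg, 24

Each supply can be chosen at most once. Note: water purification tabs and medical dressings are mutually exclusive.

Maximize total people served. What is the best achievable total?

School kits + oral rehydration salts + medical dressings + cooking oil + blanket bundles uses 336 of the 336 kg and totals 2574.
That's the maximum — no feasible swap from here does better than 2574.

2574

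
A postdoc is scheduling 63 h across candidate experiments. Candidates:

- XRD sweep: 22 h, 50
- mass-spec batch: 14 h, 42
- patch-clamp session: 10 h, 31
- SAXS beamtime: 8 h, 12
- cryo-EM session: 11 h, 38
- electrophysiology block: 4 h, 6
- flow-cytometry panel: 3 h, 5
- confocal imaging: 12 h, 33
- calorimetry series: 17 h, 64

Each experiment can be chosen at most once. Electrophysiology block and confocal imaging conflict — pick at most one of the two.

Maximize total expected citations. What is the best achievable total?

The ratio ordering already packs tightly: mass-spec batch + patch-clamp session + SAXS beamtime + cryo-EM session + flow-cytometry panel + calorimetry series, 63 h, 192.
Nothing else feasible within 63 h beats 192.

192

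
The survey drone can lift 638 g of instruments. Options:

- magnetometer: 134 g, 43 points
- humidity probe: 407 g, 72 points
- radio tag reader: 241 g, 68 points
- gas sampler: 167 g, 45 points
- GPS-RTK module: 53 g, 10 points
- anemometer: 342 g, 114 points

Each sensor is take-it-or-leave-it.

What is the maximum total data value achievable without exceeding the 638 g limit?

192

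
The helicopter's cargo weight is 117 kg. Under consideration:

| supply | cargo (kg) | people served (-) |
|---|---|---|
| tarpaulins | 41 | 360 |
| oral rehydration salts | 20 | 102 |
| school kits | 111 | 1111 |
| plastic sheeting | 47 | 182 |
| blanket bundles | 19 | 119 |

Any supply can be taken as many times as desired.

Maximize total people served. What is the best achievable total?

1111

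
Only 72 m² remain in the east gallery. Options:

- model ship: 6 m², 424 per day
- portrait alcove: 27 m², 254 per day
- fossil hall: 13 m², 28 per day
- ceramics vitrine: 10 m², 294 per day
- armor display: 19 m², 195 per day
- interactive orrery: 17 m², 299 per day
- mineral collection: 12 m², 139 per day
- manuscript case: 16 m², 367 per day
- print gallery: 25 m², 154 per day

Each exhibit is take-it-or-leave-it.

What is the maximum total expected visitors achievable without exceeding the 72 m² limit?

1579

A density-first pass picks model ship + ceramics vitrine + interactive orrery + mineral collection + manuscript case — 1523 at 61 m².
The 12 m² tied up in mineral collection is better spent on armor display — total rises to 1579 (68 m²).
No other feasible combination exceeds 1579.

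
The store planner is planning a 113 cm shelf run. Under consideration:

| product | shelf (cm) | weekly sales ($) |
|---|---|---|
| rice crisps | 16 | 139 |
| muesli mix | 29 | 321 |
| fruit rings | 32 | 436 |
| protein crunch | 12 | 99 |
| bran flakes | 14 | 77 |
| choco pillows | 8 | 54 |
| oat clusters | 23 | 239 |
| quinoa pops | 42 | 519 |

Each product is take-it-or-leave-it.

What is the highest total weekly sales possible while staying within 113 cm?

1333

Density check — fruit rings 13.62, quinoa pops 12.36, muesli mix 11.07 are the best per cm.
The ratio heuristic lands on muesli mix + fruit rings + choco pillows + quinoa pops (1330) but leaves 2 cm idle.
Dropping muesli mix and choco pillows frees 37 cm; slotting in rice crisps + oat clusters (39 cm) lifts the total to 1333 at 113 cm.
Next best is muesli mix + fruit rings + choco pillows + quinoa pops at 1330 (111 cm) — short by 3.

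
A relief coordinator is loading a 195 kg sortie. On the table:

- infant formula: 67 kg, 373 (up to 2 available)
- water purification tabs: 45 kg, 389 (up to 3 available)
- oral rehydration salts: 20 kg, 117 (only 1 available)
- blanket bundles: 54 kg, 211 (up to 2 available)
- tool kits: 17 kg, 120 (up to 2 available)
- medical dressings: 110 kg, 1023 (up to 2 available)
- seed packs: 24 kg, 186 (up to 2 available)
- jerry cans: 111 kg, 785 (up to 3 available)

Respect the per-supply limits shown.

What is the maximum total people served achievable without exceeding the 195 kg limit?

1652

Density check — medical dressings 9.30, water purification tabs 8.64, seed packs 7.75 are the best per kg.
A density-first pass picks water purification tabs + medical dressings + seed packs — 1598 at 179 kg.
Dropping seed packs frees 24 kg; slotting in 2×tool kits (34 kg) lifts the total to 1652 at 189 kg.
That's the maximum — no swap from here does better than 1652.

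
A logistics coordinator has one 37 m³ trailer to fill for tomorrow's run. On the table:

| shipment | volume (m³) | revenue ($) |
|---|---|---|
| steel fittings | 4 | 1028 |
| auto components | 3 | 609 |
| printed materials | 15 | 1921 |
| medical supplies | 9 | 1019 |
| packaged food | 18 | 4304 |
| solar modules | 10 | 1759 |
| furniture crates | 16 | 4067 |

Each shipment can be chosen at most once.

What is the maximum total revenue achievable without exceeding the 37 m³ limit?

A density-first pass picks steel fittings + auto components + solar modules + furniture crates — 7463 at 33 m³.
Dropping steel fittings and solar modules frees 14 m³; slotting in packaged food (18 m³) lifts the total to 8980 at 37 m³.

8980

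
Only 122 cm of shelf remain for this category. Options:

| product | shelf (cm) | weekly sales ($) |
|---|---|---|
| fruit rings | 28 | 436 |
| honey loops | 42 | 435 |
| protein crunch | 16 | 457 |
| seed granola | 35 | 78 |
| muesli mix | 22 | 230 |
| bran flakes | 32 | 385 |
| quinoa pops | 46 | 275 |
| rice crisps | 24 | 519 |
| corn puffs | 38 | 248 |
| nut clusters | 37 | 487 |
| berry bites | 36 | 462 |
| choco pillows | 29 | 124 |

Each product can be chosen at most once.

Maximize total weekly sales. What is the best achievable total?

2027

Ranking by ratio (weekly sales/cm): protein crunch 28.56, rice crisps 21.62, fruit rings 15.57.
A density-first pass picks fruit rings + protein crunch + rice crisps + nut clusters — 1899 at 105 cm.
Dropping nut clusters frees 37 cm; slotting in muesli mix + bran flakes (54 cm) lifts the total to 2027 at 122 cm.
Next best is protein crunch + rice crisps + nut clusters + berry bites at 1925 (113 cm) — short by 102.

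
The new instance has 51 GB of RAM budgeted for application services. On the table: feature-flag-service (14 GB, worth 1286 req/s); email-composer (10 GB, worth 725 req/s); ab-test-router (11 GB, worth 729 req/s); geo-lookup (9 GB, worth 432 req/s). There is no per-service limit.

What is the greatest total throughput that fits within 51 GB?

By throughput per GB: feature-flag-service 91.86, email-composer 72.50, ab-test-router 66.27 lead.
3×feature-flag-service + geo-lookup uses 51 of the 51 GB and totals 4290.
That's the maximum — no swap from here does better than 4290.

4290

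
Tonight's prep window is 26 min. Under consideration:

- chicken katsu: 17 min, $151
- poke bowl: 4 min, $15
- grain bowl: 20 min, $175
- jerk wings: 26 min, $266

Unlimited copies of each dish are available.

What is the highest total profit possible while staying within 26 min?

Jerk wings uses 26 of the 26 min and totals 266.

266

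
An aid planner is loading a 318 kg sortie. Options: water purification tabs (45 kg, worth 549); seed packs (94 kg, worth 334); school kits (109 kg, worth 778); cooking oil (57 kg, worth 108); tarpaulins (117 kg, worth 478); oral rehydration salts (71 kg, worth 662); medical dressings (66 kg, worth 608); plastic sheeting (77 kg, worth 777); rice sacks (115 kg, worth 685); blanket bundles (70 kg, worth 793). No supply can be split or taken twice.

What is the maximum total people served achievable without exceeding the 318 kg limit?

2897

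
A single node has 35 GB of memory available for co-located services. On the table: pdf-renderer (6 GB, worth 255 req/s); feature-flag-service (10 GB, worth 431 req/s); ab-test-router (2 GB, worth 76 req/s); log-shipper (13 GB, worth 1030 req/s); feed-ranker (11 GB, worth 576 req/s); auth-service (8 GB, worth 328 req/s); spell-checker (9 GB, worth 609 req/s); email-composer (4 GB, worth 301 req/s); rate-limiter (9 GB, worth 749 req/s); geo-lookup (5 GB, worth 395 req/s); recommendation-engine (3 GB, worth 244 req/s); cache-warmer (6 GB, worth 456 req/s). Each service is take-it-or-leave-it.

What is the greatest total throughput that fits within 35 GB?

2780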